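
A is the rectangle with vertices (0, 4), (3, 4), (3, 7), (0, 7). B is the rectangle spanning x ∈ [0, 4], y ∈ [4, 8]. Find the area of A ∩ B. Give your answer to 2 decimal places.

|A∩B|: x∈[0,3], y∈[4,7] → 3·3 = 9.

9.00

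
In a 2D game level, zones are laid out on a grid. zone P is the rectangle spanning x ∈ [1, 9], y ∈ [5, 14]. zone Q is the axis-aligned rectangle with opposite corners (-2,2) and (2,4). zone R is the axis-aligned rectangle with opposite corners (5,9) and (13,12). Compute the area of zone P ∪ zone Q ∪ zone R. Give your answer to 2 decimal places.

By inclusion–exclusion:
Individual areas: |zone P| = 72, |zone Q| = 8, |zone R| = 24.
|zone P∩zone Q| = 0 (no overlap).
|zone P∩zone R|: x∈[5,9], y∈[9,12] → 4·3 = 12.
|zone Q∩zone R| = 0 (no overlap).
|zone P∩zone Q∩zone R| = 0.
|zone P ∪ zone Q ∪ zone R| = 104 − 12 + 0 = 92.00.

92.00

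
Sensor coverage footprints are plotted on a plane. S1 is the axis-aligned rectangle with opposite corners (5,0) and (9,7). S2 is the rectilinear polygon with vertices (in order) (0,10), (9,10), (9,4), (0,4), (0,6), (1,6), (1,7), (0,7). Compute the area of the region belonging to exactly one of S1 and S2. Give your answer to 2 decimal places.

|S1| = 28, |S2| = 53, |S1∩S2| = 12.
|S1 △ S2| = |S1| + |S2| − 2·|S1∩S2| = 28 + 53 − 24 = 57.00.

57.00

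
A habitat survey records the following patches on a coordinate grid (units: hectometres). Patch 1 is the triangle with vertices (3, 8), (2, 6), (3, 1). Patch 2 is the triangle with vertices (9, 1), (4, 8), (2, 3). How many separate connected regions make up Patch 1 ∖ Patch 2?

2

Patch 1 ∖ Patch 2 splits into 2 disjoint pieces (area 2.15, area 0.3117).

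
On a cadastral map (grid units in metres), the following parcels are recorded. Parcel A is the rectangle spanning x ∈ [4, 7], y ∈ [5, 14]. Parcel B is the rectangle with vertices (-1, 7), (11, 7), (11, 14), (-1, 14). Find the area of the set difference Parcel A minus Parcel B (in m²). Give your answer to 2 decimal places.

|Parcel A∩Parcel B|: x∈[4,7], y∈[7,14] → 3·7 = 21.
|Parcel A| = 27.
|Parcel A ∖ Parcel B| = |Parcel A| − |Parcel A∩Parcel B| = 27 − 21 = 6.00.

6.00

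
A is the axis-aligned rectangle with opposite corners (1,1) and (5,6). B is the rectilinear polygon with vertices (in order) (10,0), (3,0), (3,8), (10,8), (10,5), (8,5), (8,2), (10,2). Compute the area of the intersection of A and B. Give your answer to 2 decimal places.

The intersection is the polygon with vertices (5,6), (5,1), (3,1), (3,6).
By the shoelace formula its area is 10.00.

10.00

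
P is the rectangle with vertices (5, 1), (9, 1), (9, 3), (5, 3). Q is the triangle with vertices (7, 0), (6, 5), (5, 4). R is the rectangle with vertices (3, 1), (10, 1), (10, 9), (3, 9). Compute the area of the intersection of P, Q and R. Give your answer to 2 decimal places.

1.20

The intersection is the polygon with vertices (6.8,1), (6.5,1), (5.5,3), (6.4,3).
By the shoelace formula its area is 1.20.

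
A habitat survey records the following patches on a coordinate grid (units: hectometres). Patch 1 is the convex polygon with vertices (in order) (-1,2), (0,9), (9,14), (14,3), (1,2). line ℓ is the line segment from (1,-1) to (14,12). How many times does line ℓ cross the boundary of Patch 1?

2

The segment meets the boundary at (11.188,9.188), (4.25,2.25).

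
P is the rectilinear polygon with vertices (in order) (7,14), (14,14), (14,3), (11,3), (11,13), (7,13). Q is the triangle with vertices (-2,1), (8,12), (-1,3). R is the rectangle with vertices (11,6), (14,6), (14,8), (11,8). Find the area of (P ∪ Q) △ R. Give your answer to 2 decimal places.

35.50

|P ∪ Q| = 41.5.
|(P ∪ Q) ∩ R| = 6.
|(P ∪ Q) △ R| = 41.5 + 6 − 12 = 35.50.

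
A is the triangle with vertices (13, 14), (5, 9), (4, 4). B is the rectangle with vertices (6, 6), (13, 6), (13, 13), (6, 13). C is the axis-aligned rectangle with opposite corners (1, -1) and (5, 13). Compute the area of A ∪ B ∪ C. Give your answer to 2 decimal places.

109.00

By inclusion–exclusion:
Individual areas: |A| = 17.5, |B| = 49, |C| = 56.
|A∩B| = 11.5597.
|A∩C| = 1.9444.
|B∩C| = 0 (no overlap).
|A∩B∩C| = 0.
|A ∪ B ∪ C| = 122.5 − 13.5042 + 0 = 109.00.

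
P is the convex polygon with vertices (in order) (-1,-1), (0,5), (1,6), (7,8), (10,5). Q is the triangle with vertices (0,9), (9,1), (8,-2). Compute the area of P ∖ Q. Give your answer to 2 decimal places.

40.41

|P| = 47, |P∩Q| = 6.5939.
|P ∖ Q| = |P| − |P∩Q| = 47 − 6.5939 = 40.41.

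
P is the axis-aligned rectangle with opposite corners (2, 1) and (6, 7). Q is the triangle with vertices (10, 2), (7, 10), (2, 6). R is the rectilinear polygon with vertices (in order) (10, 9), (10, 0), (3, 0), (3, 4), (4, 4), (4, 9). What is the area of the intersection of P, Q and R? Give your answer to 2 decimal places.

5.00

The intersection is the polygon with vertices (6,4), (4,5), (4,7), (6,7).
By the shoelace formula its area is 5.00.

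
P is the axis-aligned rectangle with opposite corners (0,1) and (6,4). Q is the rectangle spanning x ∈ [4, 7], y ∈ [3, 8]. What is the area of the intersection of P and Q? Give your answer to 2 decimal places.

|P∩Q|: x∈[4,6], y∈[3,4] → 2·1 = 2.

2.00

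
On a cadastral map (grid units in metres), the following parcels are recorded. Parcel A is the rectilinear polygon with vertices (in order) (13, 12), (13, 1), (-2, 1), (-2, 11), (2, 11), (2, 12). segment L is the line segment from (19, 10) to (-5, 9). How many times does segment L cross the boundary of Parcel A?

2

The segment meets the boundary at (-2,9.125), (13,9.75).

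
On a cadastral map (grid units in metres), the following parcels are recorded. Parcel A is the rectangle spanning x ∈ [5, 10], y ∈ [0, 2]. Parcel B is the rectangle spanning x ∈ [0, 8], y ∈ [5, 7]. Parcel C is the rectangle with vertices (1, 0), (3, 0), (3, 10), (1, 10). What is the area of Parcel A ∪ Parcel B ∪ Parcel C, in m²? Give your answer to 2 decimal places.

By inclusion–exclusion:
Individual areas: |Parcel A| = 10, |Parcel B| = 16, |Parcel C| = 20.
|Parcel A∩Parcel B| = 0 (no overlap).
|Parcel A∩Parcel C| = 0 (no overlap).
|Parcel B∩Parcel C|: x∈[1,3], y∈[5,7] → 2·2 = 4.
|Parcel A∩Parcel B∩Parcel C| = 0.
|Parcel A ∪ Parcel B ∪ Parcel C| = 46 − 4 + 0 = 42.00.

42.00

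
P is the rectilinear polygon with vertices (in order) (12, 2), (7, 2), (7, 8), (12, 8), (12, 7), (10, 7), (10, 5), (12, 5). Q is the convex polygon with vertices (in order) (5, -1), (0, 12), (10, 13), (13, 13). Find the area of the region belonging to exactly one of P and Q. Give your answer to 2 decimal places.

|P| = 26, |Q| = 88.5, |P∩Q| = 8.6429.
|P △ Q| = |P| + |Q| − 2·|P∩Q| = 26 + 88.5 − 17.2857 = 97.21.

97.21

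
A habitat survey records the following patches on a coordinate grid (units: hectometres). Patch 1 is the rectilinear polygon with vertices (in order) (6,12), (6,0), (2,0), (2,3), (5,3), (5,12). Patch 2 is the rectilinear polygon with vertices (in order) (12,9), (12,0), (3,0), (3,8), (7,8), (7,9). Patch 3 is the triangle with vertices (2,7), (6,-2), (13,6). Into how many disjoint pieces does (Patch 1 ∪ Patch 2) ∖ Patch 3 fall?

(Patch 1 ∪ Patch 2) ∖ Patch 3 splits into 3 disjoint pieces (area 22.5, area 10.3214, area 8.0139).

3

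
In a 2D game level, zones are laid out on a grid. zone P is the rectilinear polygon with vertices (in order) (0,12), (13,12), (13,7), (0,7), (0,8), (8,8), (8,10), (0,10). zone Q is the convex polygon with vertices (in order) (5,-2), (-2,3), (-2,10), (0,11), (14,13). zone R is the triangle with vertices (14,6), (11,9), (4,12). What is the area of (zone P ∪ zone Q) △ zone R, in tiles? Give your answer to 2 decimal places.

|zone P ∪ zone Q| = 145.1333.
|(zone P ∪ zone Q) ∩ zone R| = 5.6667.
|(zone P ∪ zone Q) △ zone R| = 145.1333 + 6 − 11.3333 = 139.80.

139.80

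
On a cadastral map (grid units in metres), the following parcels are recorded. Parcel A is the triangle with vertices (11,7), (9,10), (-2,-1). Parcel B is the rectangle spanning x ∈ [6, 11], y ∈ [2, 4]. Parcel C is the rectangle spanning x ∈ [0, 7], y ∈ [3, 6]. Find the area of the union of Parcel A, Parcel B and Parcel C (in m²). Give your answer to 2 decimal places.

By inclusion–exclusion:
Individual areas: |Parcel A| = 27.5, |Parcel B| = 10, |Parcel C| = 21.
|Parcel A∩Parcel B| = 0.0048.
|Parcel A∩Parcel C| = 8.5769.
|Parcel B∩Parcel C|: x∈[6,7], y∈[3,4] → 1·1 = 1.
|Parcel A∩Parcel B∩Parcel C| = 0.0048.
|Parcel A ∪ Parcel B ∪ Parcel C| = 58.5 − 9.5817 + 0.0048 = 48.92.

48.92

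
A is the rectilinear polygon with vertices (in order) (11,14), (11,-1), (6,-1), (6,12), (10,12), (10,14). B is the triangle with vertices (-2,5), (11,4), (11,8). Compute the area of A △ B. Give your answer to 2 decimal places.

|A| = 67, |B| = 26, |A∩B| = 16.1538.
|A △ B| = |A| + |B| − 2·|A∩B| = 67 + 26 − 32.3077 = 60.69.

60.69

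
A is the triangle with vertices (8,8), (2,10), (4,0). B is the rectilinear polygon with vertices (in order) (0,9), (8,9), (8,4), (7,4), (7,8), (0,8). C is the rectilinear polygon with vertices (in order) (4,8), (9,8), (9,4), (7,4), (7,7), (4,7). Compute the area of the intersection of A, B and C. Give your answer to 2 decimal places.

1.00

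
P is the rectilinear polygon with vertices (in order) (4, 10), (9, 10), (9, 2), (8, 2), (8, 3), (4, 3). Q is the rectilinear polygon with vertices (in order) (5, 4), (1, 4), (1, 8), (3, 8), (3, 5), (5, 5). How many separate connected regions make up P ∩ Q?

P ∩ Q is a single connected region.

1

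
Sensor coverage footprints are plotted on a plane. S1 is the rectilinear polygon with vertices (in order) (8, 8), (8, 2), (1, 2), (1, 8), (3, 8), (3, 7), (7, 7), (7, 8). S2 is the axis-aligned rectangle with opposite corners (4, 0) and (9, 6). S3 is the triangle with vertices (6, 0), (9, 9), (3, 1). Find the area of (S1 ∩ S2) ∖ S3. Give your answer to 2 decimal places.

7.71

|S1 ∩ S2| = 16.
|(S1 ∩ S2) ∩ S3| = 8.2917.
|(S1 ∩ S2) ∖ S3| = 16 − 8.2917 = 7.71.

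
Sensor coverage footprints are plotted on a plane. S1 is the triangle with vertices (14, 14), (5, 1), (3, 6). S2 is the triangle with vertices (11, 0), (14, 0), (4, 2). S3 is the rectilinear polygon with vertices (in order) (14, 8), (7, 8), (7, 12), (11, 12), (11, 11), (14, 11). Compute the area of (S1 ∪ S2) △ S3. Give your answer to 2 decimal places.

|S1 ∪ S2| = 38.4289.
|(S1 ∪ S2) ∩ S3| = 9.1084.
|(S1 ∪ S2) △ S3| = 38.4289 + 25 − 18.2168 = 45.21.

45.21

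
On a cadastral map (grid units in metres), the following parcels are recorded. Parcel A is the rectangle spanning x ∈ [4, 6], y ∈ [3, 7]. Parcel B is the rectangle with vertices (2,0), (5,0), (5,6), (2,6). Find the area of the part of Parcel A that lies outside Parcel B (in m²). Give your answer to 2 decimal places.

5.00

|Parcel A∩Parcel B|: x∈[4,5], y∈[3,6] → 1·3 = 3.
|Parcel A| = 8.
|Parcel A ∖ Parcel B| = |Parcel A| − |Parcel A∩Parcel B| = 8 − 3 = 5.00.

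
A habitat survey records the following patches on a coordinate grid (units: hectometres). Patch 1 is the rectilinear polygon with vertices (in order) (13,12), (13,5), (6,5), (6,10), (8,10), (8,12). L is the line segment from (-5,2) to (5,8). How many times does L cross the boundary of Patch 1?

The segment lies entirely outside Patch 1 and never meets its boundary.

0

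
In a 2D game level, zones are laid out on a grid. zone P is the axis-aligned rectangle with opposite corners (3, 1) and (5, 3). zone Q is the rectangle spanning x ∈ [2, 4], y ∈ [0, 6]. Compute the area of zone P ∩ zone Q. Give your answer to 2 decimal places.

2.00

|zone P∩zone Q|: x∈[3,4], y∈[1,3] → 1·2 = 2.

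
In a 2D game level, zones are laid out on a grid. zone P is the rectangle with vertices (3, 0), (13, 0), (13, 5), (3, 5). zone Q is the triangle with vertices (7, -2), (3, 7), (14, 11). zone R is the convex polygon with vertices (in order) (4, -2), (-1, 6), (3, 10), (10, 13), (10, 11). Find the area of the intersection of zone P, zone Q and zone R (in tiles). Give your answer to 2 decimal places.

6.16

The intersection is the polygon with vertices (3.889,5), (7.231,5), (5.528,1.311).
By the shoelace formula its area is 6.16.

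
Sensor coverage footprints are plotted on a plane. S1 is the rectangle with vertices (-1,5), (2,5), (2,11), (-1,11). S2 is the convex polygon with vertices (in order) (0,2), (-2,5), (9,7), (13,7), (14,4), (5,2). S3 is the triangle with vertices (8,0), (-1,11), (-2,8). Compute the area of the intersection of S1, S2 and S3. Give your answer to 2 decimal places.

0.41

The intersection is the polygon with vertices (1.75,5), (1.056,5.556), (2,5.727), (2,5).
By the shoelace formula its area is 0.41.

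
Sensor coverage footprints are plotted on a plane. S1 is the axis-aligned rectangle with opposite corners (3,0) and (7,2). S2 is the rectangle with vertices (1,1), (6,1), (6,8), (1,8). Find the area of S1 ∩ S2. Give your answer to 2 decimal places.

|S1∩S2|: x∈[3,6], y∈[1,2] → 3·1 = 3.

3.00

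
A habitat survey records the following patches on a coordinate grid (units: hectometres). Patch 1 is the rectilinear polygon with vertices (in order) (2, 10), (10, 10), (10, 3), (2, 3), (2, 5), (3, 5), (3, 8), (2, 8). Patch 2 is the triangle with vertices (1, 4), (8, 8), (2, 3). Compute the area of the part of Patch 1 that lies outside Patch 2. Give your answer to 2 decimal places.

48.30

|Patch 1| = 53, |Patch 1∩Patch 2| = 4.6964.
|Patch 1 ∖ Patch 2| = |Patch 1| − |Patch 1∩Patch 2| = 53 − 4.6964 = 48.30.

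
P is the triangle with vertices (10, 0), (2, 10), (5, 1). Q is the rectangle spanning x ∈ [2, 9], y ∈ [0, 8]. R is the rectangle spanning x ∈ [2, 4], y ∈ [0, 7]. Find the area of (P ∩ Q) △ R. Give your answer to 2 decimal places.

|P ∩ Q| = 19.5417.
|(P ∩ Q) ∩ R| = 1.5.
|(P ∩ Q) △ R| = 19.5417 + 14 − 3 = 30.54.

30.54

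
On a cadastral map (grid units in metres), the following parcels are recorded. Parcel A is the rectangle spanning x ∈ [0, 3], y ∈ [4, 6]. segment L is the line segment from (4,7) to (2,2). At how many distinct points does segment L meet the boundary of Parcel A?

2

The segment meets the boundary at (2.8,4), (3,4.5).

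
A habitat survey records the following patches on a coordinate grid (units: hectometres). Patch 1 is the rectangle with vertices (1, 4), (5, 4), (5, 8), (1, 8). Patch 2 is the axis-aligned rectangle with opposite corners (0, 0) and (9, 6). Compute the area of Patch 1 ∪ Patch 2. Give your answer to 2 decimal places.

By inclusion–exclusion:
Individual areas: |Patch 1| = 16, |Patch 2| = 54.
|Patch 1∩Patch 2|: x∈[1,5], y∈[4,6] → 4·2 = 8.
|Patch 1 ∪ Patch 2| = 70 − 8 = 62.00.

62.00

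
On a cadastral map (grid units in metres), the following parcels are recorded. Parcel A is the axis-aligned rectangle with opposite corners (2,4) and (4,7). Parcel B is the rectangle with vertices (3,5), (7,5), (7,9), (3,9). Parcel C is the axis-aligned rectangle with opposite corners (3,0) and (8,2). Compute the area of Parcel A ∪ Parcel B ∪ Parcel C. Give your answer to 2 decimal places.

30.00

By inclusion–exclusion:
Individual areas: |Parcel A| = 6, |Parcel B| = 16, |Parcel C| = 10.
|Parcel A∩Parcel B|: x∈[3,4], y∈[5,7] → 1·2 = 2.
|Parcel A∩Parcel C| = 0 (no overlap).
|Parcel B∩Parcel C| = 0 (no overlap).
|Parcel A∩Parcel B∩Parcel C| = 0.
|Parcel A ∪ Parcel B ∪ Parcel C| = 32 − 2 + 0 = 30.00.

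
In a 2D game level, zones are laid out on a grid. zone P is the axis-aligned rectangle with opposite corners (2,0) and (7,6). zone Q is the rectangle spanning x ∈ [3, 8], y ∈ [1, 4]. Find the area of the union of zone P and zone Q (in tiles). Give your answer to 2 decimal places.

By inclusion–exclusion:
Individual areas: |zone P| = 30, |zone Q| = 15.
|zone P∩zone Q|: x∈[3,7], y∈[1,4] → 4·3 = 12.
|zone P ∪ zone Q| = 45 − 12 = 33.00.

33.00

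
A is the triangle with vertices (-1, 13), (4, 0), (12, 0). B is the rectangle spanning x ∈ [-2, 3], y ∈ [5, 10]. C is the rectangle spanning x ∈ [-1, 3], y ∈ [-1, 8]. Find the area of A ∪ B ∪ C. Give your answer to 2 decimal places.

By inclusion–exclusion:
Individual areas: |A| = 52, |B| = 25, |C| = 36.
|A∩B| = 8.9231.
|A∩C| = 5.6077.
|B∩C|: x∈[-1,3], y∈[5,8] → 4·3 = 12.
|A∩B∩C| = 4.5.
|A ∪ B ∪ C| = 113 − 26.5308 + 4.5 = 90.97.

90.97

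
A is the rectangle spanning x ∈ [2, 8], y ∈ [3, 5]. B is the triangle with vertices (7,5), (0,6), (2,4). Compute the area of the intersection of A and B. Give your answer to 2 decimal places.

The intersection is the polygon with vertices (2,5), (7,5), (2,4).
By the shoelace formula its area is 2.50.

2.50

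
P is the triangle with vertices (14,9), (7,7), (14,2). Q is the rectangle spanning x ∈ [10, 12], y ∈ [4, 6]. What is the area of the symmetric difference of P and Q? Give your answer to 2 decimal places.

|P| = 24.5, |Q| = 4, |P∩Q| = 3.4857.
|P △ Q| = |P| + |Q| − 2·|P∩Q| = 24.5 + 4 − 6.9714 = 21.53.

21.53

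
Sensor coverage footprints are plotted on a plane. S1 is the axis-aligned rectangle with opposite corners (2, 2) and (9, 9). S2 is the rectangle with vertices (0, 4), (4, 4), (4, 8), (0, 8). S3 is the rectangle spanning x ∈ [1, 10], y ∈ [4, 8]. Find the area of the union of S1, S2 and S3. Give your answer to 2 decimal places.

61.00

By inclusion–exclusion:
Individual areas: |S1| = 49, |S2| = 16, |S3| = 36.
|S1∩S2|: x∈[2,4], y∈[4,8] → 2·4 = 8.
|S1∩S3|: x∈[2,9], y∈[4,8] → 7·4 = 28.
|S2∩S3|: x∈[1,4], y∈[4,8] → 3·4 = 12.
|S1∩S2∩S3| = 8.
|S1 ∪ S2 ∪ S3| = 101 − 48 + 8 = 61.00.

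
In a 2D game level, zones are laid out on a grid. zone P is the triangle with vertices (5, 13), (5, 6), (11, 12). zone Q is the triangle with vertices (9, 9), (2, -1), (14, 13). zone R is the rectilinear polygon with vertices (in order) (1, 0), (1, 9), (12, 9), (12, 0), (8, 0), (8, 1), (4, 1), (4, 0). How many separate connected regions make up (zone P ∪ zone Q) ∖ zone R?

(zone P ∪ zone Q) ∖ zone R splits into 3 disjoint pieces (area 16.5, area 3.1429, area 0.0786).

3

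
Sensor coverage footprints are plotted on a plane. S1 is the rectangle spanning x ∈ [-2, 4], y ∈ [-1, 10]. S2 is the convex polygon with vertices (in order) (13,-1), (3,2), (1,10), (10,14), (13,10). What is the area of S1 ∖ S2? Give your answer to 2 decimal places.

49.85

|S1| = 66, |S1∩S2| = 16.15.
|S1 ∖ S2| = |S1| − |S1∩S2| = 66 − 16.15 = 49.85.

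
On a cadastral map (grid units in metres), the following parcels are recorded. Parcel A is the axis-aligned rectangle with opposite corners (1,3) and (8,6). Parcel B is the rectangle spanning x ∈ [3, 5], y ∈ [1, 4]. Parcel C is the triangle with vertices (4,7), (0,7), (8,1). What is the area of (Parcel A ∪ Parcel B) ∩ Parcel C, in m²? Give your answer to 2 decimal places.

7.00

The region (Parcel A ∪ Parcel B) ∩ Parcel C is the polygon with vertices (4.667,6), (6.667,3), (5.333,3), (1.333,6).
By the shoelace formula its area is 7.00.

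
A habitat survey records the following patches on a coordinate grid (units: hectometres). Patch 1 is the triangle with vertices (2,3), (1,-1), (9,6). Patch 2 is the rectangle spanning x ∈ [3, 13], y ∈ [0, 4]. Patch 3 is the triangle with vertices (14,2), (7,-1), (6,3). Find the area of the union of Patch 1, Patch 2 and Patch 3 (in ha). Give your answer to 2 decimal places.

48.41

By inclusion–exclusion:
Individual areas: |Patch 1| = 12.5, |Patch 2| = 40, |Patch 3| = 15.5.
|Patch 1∩Patch 2| = 5.6548.
|Patch 1∩Patch 3| = 0.
|Patch 2∩Patch 3| = 13.9315.
|Patch 1∩Patch 2∩Patch 3| = 0.
|Patch 1 ∪ Patch 2 ∪ Patch 3| = 68 − 19.5863 + 0 = 48.41.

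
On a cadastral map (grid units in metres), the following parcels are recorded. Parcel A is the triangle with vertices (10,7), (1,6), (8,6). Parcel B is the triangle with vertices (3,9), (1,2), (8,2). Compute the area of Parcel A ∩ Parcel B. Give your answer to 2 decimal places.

0.81

The intersection is the polygon with vertices (4.838,6.426), (5.143,6), (2.143,6), (2.18,6.131).
By the shoelace formula its area is 0.81.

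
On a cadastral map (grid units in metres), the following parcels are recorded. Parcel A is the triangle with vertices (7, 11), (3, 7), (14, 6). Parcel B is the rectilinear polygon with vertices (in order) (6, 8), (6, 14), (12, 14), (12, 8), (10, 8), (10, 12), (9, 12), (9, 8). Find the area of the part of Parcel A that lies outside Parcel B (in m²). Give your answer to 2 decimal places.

|Parcel A| = 24, |Parcel A∩Parcel B| = 7.5857.
|Parcel A ∖ Parcel B| = |Parcel A| − |Parcel A∩Parcel B| = 24 − 7.5857 = 16.41.

16.41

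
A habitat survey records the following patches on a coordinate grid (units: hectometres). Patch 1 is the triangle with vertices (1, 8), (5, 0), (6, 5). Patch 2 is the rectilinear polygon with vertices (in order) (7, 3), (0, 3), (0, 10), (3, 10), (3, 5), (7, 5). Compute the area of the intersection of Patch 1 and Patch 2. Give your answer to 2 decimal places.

The intersection is the polygon with vertices (1,8), (3,6.8), (3,5), (6,5), (5.6,3), (3.5,3).
By the shoelace formula its area is 8.15.

8.15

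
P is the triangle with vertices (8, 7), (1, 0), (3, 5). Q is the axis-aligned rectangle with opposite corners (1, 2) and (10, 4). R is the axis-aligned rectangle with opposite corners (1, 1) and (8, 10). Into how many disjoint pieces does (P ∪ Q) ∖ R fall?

(P ∪ Q) ∖ R splits into 2 disjoint pieces (area 4, area 0.3).

2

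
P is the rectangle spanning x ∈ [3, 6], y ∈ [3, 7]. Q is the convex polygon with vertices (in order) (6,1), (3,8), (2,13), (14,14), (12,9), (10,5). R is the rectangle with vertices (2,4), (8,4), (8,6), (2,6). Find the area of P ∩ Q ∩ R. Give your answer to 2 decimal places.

The intersection is the polygon with vertices (6,4), (4.714,4), (3.857,6), (6,6).
By the shoelace formula its area is 3.43.

3.43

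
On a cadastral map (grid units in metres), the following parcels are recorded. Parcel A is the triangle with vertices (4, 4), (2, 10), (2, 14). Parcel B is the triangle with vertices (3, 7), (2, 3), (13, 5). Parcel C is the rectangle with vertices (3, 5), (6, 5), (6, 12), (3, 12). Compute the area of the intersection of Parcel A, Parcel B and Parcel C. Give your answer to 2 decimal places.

0.52

The intersection is the polygon with vertices (3.417,6.917), (3.8,5), (3.667,5), (3,7).
By the shoelace formula its area is 0.52.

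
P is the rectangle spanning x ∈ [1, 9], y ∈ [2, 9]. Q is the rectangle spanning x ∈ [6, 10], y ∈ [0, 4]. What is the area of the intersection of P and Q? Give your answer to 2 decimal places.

6.00

|P∩Q|: x∈[6,9], y∈[2,4] → 3·2 = 6.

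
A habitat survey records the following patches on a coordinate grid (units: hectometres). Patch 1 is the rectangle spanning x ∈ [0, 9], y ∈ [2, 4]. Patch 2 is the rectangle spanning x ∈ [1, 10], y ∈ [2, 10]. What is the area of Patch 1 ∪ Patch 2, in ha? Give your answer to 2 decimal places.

By inclusion–exclusion:
Individual areas: |Patch 1| = 18, |Patch 2| = 72.
|Patch 1∩Patch 2|: x∈[1,9], y∈[2,4] → 8·2 = 16.
|Patch 1 ∪ Patch 2| = 90 − 16 = 74.00.

74.00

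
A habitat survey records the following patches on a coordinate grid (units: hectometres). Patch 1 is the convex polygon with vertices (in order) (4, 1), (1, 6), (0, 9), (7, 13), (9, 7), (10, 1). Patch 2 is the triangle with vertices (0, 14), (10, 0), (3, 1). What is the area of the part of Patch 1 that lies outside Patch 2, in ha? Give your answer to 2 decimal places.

41.29

|Patch 1| = 77, |Patch 1∩Patch 2| = 35.7109.
|Patch 1 ∖ Patch 2| = |Patch 1| − |Patch 1∩Patch 2| = 77 − 35.7109 = 41.29.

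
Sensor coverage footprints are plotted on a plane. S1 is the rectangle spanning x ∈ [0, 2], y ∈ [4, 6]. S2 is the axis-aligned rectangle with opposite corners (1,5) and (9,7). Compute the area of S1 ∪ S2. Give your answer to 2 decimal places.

19.00

By inclusion–exclusion:
Individual areas: |S1| = 4, |S2| = 16.
|S1∩S2|: x∈[1,2], y∈[5,6] → 1·1 = 1.
|S1 ∪ S2| = 20 − 1 = 19.00.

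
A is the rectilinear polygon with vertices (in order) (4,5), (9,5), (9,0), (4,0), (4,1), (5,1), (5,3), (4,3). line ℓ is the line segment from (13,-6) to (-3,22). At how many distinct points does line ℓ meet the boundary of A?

The segment meets the boundary at (6.714,5), (9,1).

2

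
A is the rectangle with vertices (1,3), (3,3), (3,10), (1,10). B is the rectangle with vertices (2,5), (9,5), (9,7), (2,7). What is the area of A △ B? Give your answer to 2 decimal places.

|A∩B|: x∈[2,3], y∈[5,7] → 1·2 = 2.
|A △ B| = |A| + |B| − 2·|A∩B| = 14 + 14 − 4 = 24.00.

24.00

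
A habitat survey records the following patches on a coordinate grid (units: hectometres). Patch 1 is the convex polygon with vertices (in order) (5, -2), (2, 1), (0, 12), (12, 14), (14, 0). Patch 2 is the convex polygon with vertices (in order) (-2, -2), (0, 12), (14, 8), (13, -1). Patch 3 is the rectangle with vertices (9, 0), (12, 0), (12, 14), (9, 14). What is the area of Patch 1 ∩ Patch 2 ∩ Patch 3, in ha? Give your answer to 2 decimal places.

The intersection is the polygon with vertices (12,8.571), (12,0), (9,0), (9,9.429).
By the shoelace formula its area is 27.00.

27.00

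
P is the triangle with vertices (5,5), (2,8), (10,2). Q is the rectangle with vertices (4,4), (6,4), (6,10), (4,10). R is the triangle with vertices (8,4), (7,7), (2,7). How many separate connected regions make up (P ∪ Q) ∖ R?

3

(P ∪ Q) ∖ R splits into 3 disjoint pieces (area 0.1667, area 6, area 4.2).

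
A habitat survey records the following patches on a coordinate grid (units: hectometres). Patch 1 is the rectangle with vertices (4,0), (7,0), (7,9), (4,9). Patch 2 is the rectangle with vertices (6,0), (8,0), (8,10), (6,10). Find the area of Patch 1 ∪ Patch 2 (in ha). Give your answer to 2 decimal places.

38.00

By inclusion–exclusion:
Individual areas: |Patch 1| = 27, |Patch 2| = 20.
|Patch 1∩Patch 2|: x∈[6,7], y∈[0,9] → 1·9 = 9.
|Patch 1 ∪ Patch 2| = 47 − 9 = 38.00.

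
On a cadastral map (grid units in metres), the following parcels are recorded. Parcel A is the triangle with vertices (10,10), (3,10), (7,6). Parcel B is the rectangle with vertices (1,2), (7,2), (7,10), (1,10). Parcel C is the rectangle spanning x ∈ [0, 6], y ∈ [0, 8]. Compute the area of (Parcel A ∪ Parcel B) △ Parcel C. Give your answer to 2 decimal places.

|Parcel A ∪ Parcel B| = 54.
|(Parcel A ∪ Parcel B) ∩ Parcel C| = 30.
|(Parcel A ∪ Parcel B) △ Parcel C| = 54 + 48 − 60 = 42.00.

42.00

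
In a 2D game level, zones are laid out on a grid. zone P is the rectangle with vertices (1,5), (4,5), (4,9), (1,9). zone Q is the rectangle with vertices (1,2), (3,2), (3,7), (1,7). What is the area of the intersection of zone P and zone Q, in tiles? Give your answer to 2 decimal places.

|zone P∩zone Q|: x∈[1,3], y∈[5,7] → 2·2 = 4.

4.00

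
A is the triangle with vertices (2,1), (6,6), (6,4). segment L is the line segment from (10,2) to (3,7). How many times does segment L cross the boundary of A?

The segment meets the boundary at (5.418,5.273), (6,4.857).

2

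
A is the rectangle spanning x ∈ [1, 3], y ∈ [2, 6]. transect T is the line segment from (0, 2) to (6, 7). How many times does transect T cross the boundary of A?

2

The segment meets the boundary at (3,4.5), (1,2.833).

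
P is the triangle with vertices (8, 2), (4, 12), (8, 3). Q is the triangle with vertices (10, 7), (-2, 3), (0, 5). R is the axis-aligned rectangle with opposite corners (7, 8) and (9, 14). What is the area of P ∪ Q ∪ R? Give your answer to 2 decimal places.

By inclusion–exclusion:
Individual areas: |P| = 2, |Q| = 8, |R| = 12.
|P∩Q| = 0.1104.
|P∩R| = 0.
|Q∩R| = 0.
|P∩Q∩R| = 0.
|P ∪ Q ∪ R| = 22 − 0.1104 + 0 = 21.89.

21.89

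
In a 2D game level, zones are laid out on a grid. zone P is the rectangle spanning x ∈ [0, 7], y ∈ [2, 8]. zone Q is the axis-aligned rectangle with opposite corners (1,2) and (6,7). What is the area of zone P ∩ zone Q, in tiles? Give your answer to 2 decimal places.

|zone P∩zone Q|: x∈[1,6], y∈[2,7] → 5·5 = 25.

25.00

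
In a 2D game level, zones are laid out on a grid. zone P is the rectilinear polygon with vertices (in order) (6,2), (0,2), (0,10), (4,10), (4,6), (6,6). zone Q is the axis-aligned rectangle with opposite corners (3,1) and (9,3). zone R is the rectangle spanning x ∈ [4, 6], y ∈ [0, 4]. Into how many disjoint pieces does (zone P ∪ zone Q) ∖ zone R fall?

(zone P ∪ zone Q) ∖ zone R splits into 2 disjoint pieces (area 37, area 6).

2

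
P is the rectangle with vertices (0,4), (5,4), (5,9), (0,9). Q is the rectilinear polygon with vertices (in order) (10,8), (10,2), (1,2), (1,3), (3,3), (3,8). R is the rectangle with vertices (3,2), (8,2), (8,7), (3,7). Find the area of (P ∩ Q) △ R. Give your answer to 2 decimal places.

|P ∩ Q| = 8.
|(P ∩ Q) ∩ R| = 6.
|(P ∩ Q) △ R| = 8 + 25 − 12 = 21.00.

21.00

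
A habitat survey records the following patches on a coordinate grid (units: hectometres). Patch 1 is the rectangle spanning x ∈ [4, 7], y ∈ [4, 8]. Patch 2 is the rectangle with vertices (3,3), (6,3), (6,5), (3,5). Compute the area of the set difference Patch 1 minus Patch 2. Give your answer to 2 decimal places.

|Patch 1∩Patch 2|: x∈[4,6], y∈[4,5] → 2·1 = 2.
|Patch 1| = 12.
|Patch 1 ∖ Patch 2| = |Patch 1| − |Patch 1∩Patch 2| = 12 − 2 = 10.00.

10.00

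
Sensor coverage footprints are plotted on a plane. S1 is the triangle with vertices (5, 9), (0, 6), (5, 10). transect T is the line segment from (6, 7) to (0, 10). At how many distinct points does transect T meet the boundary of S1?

The segment meets the boundary at (3.077,8.462), (3.636,8.182).

2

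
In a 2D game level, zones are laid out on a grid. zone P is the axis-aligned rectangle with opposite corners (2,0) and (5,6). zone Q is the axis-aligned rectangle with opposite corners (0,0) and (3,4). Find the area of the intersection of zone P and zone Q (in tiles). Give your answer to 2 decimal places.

|zone P∩zone Q|: x∈[2,3], y∈[0,4] → 1·4 = 4.

4.00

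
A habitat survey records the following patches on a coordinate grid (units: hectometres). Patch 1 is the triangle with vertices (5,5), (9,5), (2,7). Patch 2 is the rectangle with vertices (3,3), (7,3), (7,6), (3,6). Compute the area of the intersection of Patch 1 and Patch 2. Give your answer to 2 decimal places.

2.43

The intersection is the polygon with vertices (5,5), (3.5,6), (5.5,6), (7,5.571), (7,5).
By the shoelace formula its area is 2.43.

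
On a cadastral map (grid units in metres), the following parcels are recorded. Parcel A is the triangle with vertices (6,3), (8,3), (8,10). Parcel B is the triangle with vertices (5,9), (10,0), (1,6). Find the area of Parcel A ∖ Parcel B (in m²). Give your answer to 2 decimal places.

3.86

|Parcel A| = 7, |Parcel A∩Parcel B| = 3.1358.
|Parcel A ∖ Parcel B| = |Parcel A| − |Parcel A∩Parcel B| = 7 − 3.1358 = 3.86.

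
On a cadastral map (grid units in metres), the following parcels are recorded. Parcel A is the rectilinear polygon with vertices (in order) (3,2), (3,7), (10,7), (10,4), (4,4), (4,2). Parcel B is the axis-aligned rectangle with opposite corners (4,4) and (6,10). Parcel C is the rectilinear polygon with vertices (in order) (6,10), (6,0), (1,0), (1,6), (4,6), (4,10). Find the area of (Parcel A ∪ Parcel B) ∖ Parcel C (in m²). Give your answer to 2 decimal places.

13.00

|Parcel A ∪ Parcel B| = 29.
|(Parcel A ∪ Parcel B) ∩ Parcel C| = 16.
|(Parcel A ∪ Parcel B) ∖ Parcel C| = 29 − 16 = 13.00.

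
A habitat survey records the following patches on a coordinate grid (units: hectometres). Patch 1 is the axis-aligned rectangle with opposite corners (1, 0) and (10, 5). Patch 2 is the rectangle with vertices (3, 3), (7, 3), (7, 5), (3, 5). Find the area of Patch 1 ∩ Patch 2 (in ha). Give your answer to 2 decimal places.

8.00

|Patch 1∩Patch 2|: x∈[3,7], y∈[3,5] → 4·2 = 8.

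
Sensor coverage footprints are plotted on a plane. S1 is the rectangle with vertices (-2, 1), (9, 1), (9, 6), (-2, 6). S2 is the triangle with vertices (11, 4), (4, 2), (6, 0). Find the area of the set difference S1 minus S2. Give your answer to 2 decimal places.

|S1| = 55, |S1∩S2| = 6.8464.
|S1 ∖ S2| = |S1| − |S1∩S2| = 55 − 6.8464 = 48.15.

48.15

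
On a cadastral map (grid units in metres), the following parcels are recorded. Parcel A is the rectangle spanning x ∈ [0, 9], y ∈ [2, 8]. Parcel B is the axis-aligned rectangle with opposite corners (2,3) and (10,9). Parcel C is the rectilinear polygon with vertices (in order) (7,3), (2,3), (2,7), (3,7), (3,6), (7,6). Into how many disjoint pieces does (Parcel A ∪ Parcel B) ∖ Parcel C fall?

1

(Parcel A ∪ Parcel B) ∖ Parcel C is a single connected region.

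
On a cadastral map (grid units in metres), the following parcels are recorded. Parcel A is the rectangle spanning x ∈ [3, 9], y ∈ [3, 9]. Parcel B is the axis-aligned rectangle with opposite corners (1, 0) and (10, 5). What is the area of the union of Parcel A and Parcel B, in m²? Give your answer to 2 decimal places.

69.00

By inclusion–exclusion:
Individual areas: |Parcel A| = 36, |Parcel B| = 45.
|Parcel A∩Parcel B|: x∈[3,9], y∈[3,5] → 6·2 = 12.
|Parcel A ∪ Parcel B| = 81 − 12 = 69.00.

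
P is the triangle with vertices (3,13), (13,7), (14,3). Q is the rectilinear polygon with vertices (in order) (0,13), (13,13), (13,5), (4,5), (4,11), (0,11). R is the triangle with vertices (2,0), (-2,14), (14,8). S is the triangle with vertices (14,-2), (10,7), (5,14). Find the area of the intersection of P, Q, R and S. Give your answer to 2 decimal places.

2.46

The intersection is the polygon with vertices (6.889,10.667), (7.75,10.15), (10,7), (10.271,6.39), (8.244,8.233), (6.871,10.673).
By the shoelace formula its area is 2.46.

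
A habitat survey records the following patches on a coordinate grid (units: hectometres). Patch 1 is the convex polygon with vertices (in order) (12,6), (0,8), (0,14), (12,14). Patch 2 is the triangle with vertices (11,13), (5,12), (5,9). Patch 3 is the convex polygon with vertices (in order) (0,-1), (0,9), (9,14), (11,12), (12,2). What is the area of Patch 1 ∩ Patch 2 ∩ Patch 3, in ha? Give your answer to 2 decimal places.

8.81

The intersection is the polygon with vertices (5,11.778), (5.571,12.095), (10.143,12.857), (10.4,12.6), (5,9).
By the shoelace formula its area is 8.81.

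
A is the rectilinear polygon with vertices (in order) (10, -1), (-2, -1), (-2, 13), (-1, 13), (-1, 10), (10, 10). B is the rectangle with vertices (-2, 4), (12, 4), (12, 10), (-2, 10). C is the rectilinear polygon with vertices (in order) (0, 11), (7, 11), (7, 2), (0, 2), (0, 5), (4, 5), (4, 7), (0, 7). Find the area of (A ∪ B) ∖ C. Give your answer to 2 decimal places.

|A ∪ B| = 147.
|(A ∪ B) ∩ C| = 48.
|(A ∪ B) ∖ C| = 147 − 48 = 99.00.

99.00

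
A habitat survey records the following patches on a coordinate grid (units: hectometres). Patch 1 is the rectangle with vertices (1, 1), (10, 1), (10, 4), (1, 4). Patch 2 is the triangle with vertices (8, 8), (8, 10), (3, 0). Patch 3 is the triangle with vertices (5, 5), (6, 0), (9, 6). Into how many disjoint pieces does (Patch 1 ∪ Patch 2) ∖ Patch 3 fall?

3

(Patch 1 ∪ Patch 2) ∖ Patch 3 splits into 3 disjoint pieces (area 8.25, area 13.5911, area 3.2857).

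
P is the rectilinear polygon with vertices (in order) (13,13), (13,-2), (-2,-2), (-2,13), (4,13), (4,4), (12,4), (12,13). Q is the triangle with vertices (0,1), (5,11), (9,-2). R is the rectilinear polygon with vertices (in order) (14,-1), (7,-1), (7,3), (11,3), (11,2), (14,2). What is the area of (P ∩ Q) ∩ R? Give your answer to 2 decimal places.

4.31

The region (P ∩ Q) ∩ R is the polygon with vertices (8.692,-1), (7,-1), (7,3), (7.462,3).
By the shoelace formula its area is 4.31.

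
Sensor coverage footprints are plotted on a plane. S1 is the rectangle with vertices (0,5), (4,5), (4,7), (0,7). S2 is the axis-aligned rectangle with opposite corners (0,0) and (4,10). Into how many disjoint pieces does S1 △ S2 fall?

2

S1 △ S2 splits into 2 disjoint pieces (area 12, area 20).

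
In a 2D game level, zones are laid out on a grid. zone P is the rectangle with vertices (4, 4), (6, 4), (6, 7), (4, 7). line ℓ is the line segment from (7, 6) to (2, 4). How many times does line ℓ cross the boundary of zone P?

2

The segment meets the boundary at (4,4.8), (6,5.6).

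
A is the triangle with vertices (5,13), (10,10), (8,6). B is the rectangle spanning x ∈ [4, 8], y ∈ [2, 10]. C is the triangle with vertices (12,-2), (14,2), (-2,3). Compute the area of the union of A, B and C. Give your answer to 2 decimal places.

By inclusion–exclusion:
Individual areas: |A| = 13, |B| = 32, |C| = 33.
|A∩B| = 3.4286.
|A∩C| = 0.
|B∩C| = 2.
|A∩B∩C| = 0.
|A ∪ B ∪ C| = 78 − 5.4286 + 0 = 72.57.

72.57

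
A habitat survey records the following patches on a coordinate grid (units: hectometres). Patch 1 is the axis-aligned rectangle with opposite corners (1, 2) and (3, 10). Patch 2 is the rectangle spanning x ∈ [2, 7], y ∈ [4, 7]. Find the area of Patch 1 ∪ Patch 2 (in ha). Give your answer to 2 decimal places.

28.00

By inclusion–exclusion:
Individual areas: |Patch 1| = 16, |Patch 2| = 15.
|Patch 1∩Patch 2|: x∈[2,3], y∈[4,7] → 1·3 = 3.
|Patch 1 ∪ Patch 2| = 31 − 3 = 28.00.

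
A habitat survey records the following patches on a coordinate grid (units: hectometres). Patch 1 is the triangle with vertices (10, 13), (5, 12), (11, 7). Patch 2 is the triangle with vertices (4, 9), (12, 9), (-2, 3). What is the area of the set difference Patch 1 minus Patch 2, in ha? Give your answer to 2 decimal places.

14.22

|Patch 1| = 15.5, |Patch 1∩Patch 2| = 1.2803.
|Patch 1 ∖ Patch 2| = |Patch 1| − |Patch 1∩Patch 2| = 15.5 − 1.2803 = 14.22.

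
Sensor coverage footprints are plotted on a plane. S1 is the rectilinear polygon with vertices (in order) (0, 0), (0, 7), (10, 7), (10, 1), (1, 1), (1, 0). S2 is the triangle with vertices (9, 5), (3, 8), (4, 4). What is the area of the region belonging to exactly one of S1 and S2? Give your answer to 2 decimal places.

|S1| = 61, |S2| = 10.5, |S1∩S2| = 9.625.
|S1 △ S2| = |S1| + |S2| − 2·|S1∩S2| = 61 + 10.5 − 19.25 = 52.25.

52.25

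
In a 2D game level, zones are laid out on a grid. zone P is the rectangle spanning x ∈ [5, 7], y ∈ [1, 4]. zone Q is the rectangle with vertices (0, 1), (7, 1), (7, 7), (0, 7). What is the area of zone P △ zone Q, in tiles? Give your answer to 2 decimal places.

|zone P∩zone Q|: x∈[5,7], y∈[1,4] → 2·3 = 6.
|zone P △ zone Q| = |zone P| + |zone Q| − 2·|zone P∩zone Q| = 6 + 42 − 12 = 36.00.

36.00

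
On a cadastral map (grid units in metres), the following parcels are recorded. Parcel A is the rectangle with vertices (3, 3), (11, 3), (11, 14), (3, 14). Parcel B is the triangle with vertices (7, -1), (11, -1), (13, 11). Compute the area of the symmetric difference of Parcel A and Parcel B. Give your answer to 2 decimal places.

|Parcel A| = 88, |Parcel B| = 24, |Parcel A∩Parcel B| = 4.
|Parcel A △ Parcel B| = |Parcel A| + |Parcel B| − 2·|Parcel A∩Parcel B| = 88 + 24 − 8 = 104.00.

104.00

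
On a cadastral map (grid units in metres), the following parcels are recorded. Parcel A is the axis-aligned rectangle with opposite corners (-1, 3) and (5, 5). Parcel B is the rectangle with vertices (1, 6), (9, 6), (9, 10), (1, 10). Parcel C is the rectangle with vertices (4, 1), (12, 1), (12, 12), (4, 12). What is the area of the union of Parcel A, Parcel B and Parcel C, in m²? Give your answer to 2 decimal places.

110.00

By inclusion–exclusion:
Individual areas: |Parcel A| = 12, |Parcel B| = 32, |Parcel C| = 88.
|Parcel A∩Parcel B| = 0 (no overlap).
|Parcel A∩Parcel C|: x∈[4,5], y∈[3,5] → 1·2 = 2.
|Parcel B∩Parcel C|: x∈[4,9], y∈[6,10] → 5·4 = 20.
|Parcel A∩Parcel B∩Parcel C| = 0.
|Parcel A ∪ Parcel B ∪ Parcel C| = 132 − 22 + 0 = 110.00.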